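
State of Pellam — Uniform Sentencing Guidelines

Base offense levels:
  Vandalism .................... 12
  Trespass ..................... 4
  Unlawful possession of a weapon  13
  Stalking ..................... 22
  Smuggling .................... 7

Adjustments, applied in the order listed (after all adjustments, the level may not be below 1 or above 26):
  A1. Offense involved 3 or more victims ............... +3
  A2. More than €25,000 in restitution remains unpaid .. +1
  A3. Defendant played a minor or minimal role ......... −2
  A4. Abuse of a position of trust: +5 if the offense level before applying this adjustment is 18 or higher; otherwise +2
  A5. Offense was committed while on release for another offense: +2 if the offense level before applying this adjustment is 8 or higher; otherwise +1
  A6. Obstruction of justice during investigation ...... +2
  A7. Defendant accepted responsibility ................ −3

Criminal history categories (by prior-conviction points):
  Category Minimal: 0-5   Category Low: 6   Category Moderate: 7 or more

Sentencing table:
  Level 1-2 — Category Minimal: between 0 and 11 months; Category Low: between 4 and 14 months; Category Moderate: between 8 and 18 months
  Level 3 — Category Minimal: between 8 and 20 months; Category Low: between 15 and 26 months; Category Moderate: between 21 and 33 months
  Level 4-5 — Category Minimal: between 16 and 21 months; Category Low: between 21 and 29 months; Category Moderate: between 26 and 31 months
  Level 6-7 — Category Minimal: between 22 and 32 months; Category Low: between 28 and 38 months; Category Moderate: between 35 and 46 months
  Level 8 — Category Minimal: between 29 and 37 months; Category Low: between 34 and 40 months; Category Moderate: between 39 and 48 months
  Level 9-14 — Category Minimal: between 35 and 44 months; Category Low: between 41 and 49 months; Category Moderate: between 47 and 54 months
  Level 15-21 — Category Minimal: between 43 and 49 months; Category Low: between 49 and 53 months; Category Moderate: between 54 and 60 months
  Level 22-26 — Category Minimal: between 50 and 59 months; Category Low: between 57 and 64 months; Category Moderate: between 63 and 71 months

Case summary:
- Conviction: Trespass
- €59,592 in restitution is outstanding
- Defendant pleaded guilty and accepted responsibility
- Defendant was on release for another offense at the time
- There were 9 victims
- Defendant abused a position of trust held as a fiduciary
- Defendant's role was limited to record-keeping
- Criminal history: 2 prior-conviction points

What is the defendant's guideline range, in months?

22-32 months

Base offense level for trespass: 4.
A1 applies: 4 + 3 = 7.
A2 applies: 7 + 1 = 8.
A3 applies: 8 − 2 = 6.
A4 applies (level before this adjustment is 6 < 18, so +2): 6 + 2 = 8.
A5 applies (level before this adjustment is 8 ≥ 8, so +2): 8 + 2 = 10.
A7 applies: 10 − 3 = 7.
Final offense level: 7.
Criminal history: 2 prior points → Category Minimal (0-5).
Level 7 falls in the 6-7 band.
Grid: Level 6-7 × Category Minimal = 22-32 months.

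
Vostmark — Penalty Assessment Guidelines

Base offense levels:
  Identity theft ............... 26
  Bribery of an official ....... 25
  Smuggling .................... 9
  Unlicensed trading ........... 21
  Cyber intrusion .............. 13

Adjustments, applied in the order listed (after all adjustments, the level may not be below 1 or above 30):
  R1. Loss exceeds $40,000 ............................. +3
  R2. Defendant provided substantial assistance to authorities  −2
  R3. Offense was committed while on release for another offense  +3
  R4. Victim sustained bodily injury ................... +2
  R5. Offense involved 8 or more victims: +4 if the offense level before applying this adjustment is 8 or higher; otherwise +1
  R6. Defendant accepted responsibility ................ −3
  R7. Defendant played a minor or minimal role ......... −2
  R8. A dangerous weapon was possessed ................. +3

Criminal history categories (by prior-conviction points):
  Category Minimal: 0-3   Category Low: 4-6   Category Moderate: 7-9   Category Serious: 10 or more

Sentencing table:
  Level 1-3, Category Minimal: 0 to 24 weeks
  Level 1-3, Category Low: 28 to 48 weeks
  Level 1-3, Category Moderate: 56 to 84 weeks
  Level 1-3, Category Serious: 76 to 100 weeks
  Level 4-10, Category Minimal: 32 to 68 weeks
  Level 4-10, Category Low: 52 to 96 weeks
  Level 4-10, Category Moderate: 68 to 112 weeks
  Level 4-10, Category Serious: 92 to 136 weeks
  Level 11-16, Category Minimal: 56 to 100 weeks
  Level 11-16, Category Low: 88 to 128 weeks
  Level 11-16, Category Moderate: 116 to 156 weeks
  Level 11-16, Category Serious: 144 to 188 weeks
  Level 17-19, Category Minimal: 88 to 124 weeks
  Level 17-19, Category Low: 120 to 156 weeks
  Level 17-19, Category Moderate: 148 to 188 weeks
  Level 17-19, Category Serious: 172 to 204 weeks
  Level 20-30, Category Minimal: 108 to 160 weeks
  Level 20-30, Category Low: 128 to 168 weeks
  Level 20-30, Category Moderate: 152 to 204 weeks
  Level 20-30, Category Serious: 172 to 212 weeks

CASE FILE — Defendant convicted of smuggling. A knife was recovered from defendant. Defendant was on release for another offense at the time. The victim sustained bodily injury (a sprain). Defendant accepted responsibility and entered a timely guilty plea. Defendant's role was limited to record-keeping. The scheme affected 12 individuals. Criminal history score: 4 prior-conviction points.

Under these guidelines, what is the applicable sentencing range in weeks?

Base offense level for smuggling: 9.
R1 does not apply.
R3 applies: 9 + 3 = 12.
R4 applies: 12 + 2 = 14.
R5 applies (level before this adjustment is 14 ≥ 8, so +4): 14 + 4 = 18.
R6 applies: 18 − 3 = 15.
R7 applies: 15 − 2 = 13.
R8 applies: 13 + 3 = 16.
Final offense level: 16.
Criminal history: 4 prior points → Category Low (4-6).
Level 16 falls in the 11-16 band.
Grid: Level 11-16 × Category Low = 88-128 weeks.

88-128 weeks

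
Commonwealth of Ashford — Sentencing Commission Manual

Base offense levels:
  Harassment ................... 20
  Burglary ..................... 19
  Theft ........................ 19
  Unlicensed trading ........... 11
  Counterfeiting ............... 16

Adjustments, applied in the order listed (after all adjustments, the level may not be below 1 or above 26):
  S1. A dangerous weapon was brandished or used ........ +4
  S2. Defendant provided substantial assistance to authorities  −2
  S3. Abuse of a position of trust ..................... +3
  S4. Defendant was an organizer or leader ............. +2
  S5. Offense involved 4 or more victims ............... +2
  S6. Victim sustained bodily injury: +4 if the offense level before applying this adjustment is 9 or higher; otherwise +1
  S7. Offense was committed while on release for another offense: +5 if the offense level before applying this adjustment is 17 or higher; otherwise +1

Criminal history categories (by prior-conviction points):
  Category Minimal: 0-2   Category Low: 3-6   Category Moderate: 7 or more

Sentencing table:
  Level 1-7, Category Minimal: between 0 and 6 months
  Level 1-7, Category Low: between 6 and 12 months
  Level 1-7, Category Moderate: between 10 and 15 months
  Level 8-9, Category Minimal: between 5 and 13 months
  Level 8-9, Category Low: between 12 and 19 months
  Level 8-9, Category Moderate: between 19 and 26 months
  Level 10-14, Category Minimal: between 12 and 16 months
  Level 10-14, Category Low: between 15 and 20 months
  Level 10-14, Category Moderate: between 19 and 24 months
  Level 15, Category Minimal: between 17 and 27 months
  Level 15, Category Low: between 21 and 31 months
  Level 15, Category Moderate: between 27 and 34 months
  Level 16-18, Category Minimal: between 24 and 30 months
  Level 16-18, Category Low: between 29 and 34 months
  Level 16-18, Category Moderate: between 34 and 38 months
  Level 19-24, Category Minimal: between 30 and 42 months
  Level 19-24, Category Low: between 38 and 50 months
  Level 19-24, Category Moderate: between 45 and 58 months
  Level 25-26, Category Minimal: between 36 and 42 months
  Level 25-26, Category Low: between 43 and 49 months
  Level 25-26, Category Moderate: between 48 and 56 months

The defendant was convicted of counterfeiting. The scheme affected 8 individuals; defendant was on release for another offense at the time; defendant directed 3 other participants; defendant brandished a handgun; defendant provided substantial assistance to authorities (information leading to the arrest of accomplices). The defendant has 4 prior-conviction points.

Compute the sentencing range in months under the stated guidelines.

Base offense level for counterfeiting: 16.
S1 applies: 16 + 4 = 20.
S2 applies: 20 − 2 = 18.
S4 applies: 18 + 2 = 20.
S5 applies: 20 + 2 = 22.
S6 does not apply.
S7 applies (level before this adjustment is 22 ≥ 17, so +5): 22 + 5 = 27.
Level 27 exceeds the maximum of 26; capped at 26.
Final offense level: 26.
Criminal history: 4 prior points → Category Low (3-6).
Level 26 falls in the 25-26 band.
Grid: Level 25-26 × Category Low = 43-49 months.

43-49 months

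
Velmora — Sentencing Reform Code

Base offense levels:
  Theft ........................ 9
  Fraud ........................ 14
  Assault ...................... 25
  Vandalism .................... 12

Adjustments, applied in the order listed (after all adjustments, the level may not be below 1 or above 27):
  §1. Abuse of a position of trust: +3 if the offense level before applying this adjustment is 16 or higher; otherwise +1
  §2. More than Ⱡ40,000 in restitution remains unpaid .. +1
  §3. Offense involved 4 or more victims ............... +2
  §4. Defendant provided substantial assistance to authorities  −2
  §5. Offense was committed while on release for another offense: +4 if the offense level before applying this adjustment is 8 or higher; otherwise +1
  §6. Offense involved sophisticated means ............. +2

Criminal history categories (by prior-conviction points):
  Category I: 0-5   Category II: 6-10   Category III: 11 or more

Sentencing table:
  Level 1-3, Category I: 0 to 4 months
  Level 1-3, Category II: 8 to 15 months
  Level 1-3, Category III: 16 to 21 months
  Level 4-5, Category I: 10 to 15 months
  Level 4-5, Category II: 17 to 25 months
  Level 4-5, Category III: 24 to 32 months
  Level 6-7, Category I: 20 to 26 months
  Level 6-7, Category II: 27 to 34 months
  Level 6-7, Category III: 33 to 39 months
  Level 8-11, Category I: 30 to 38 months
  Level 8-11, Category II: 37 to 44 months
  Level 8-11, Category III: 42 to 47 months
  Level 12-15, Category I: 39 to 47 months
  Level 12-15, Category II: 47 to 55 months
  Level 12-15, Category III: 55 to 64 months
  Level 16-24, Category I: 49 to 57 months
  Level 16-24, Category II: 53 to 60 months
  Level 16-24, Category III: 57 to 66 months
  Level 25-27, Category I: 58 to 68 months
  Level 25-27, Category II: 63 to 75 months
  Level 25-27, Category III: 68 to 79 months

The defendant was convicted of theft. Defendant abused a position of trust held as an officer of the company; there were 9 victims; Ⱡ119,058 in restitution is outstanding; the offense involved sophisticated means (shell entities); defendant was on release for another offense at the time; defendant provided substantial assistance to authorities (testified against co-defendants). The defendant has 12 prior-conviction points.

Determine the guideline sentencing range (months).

57-66 months

Base offense level for theft: 9.
§1 applies (level before this adjustment is 9 < 16, so +1): 9 + 1 = 10.
§2 applies: 10 + 1 = 11.
§3 applies: 11 + 2 = 13.
§4 applies: 13 − 2 = 11.
§5 applies (level before this adjustment is 11 ≥ 8, so +4): 11 + 4 = 15.
§6 applies: 15 + 2 = 17.
Final offense level: 17.
Criminal history: 12 prior points → Category III (11+).
Level 17 falls in the 16-24 band.
Grid: Level 16-24 × Category III = 57-66 months.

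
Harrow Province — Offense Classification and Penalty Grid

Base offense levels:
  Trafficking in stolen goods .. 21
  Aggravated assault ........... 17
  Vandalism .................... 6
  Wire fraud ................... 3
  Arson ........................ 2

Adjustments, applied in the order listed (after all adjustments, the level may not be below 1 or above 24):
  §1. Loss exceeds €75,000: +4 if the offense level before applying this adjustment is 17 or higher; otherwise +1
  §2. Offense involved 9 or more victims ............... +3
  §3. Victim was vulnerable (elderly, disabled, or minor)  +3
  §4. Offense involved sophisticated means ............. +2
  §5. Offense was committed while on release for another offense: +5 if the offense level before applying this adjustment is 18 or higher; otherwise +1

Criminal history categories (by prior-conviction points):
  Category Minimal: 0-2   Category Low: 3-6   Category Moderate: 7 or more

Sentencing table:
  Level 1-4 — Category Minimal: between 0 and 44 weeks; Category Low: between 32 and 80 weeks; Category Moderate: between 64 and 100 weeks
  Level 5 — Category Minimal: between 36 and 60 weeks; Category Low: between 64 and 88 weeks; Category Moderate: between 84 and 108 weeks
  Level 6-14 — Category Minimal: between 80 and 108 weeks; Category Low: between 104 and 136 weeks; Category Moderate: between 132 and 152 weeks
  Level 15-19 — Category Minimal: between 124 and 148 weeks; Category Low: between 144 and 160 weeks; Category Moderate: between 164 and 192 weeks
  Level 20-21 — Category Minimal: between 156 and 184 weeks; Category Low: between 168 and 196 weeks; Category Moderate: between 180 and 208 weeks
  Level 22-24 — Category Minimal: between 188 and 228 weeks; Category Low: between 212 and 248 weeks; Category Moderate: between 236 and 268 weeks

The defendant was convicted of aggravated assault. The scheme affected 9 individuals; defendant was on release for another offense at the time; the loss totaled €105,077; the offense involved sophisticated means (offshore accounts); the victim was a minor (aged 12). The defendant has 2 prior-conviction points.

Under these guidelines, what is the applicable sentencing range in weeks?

Base offense level for aggravated assault: 17.
§1 applies (level before this adjustment is 17 ≥ 17, so +4): 17 + 4 = 21.
§2 applies: 21 + 3 = 24.
§3 applies: 24 + 3 = 27.
§4 applies: 27 + 2 = 29.
§5 applies (level before this adjustment is 29 ≥ 18, so +5): 29 + 5 = 34.
Level 34 exceeds the maximum of 24; capped at 24.
Final offense level: 24.
Criminal history: 2 prior points → Category Minimal (0-2).
Level 24 falls in the 22-24 band.
Grid: Level 22-24 × Category Minimal = 188-228 weeks.

188-228 weeks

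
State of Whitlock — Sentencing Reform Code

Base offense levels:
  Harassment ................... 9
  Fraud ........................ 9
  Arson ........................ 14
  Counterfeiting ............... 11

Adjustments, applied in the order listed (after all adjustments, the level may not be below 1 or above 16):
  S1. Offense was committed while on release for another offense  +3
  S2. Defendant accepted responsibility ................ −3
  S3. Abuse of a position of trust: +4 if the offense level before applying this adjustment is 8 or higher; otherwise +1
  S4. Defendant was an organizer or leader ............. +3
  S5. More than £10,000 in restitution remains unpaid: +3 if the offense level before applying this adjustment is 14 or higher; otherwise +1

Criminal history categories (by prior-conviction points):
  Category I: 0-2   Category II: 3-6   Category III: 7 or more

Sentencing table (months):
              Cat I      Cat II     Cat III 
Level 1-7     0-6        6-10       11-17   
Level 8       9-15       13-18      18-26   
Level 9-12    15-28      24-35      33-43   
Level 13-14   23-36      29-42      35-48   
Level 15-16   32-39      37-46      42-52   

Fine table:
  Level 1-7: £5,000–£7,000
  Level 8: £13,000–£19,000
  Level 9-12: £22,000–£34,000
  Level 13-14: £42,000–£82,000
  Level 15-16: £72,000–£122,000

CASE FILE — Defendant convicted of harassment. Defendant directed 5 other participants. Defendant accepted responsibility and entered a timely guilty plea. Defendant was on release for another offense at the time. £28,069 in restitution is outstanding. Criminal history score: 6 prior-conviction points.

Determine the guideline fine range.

£42,000–£82,000

Base offense level for harassment: 9.
S1 applies: 9 + 3 = 12.
S2 applies: 12 − 3 = 9.
S4 applies: 9 + 3 = 12.
S5 applies (level before this adjustment is 12 < 14, so +1): 12 + 1 = 13.
Final offense level: 13.
Level 13 falls in the 13-14 band.
Fine table: Level 13-14 → £42,000–£82,000.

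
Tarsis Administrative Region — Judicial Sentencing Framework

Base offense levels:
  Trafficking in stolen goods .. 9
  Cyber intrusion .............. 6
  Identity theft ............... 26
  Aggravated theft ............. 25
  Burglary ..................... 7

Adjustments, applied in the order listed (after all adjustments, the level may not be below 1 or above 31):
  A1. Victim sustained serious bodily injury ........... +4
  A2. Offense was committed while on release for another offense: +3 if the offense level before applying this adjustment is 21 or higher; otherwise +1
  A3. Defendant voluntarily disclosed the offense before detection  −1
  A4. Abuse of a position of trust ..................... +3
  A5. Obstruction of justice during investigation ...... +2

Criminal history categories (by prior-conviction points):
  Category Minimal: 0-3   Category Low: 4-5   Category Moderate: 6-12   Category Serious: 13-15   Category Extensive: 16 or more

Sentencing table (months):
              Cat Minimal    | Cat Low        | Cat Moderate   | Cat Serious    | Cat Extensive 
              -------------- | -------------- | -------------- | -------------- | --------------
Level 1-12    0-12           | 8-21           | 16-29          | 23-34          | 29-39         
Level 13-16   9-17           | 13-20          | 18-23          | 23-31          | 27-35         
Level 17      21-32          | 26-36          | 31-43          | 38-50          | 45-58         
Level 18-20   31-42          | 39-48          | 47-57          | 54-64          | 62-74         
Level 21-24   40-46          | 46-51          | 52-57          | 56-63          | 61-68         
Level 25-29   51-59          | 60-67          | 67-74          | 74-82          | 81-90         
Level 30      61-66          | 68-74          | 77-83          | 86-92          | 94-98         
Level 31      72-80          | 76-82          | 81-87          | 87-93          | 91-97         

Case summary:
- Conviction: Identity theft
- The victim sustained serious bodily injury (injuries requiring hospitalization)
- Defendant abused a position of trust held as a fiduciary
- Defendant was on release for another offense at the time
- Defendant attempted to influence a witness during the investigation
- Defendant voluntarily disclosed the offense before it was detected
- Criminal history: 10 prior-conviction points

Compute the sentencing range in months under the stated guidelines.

81-87 months

Base offense level for identity theft: 26.
A1 applies: 26 + 4 = 30.
A2 applies (level before this adjustment is 30 ≥ 21, so +3): 30 + 3 = 33.
A3 applies: 33 − 1 = 32.
A4 applies: 32 + 3 = 35.
A5 applies: 35 + 2 = 37.
Level 37 exceeds the maximum of 31; capped at 31.
Final offense level: 31.
Criminal history: 10 prior points → Category Moderate (6-12).
Level 31 falls in the 31 band.
Grid: Level 31 × Category Moderate = 81-87 months.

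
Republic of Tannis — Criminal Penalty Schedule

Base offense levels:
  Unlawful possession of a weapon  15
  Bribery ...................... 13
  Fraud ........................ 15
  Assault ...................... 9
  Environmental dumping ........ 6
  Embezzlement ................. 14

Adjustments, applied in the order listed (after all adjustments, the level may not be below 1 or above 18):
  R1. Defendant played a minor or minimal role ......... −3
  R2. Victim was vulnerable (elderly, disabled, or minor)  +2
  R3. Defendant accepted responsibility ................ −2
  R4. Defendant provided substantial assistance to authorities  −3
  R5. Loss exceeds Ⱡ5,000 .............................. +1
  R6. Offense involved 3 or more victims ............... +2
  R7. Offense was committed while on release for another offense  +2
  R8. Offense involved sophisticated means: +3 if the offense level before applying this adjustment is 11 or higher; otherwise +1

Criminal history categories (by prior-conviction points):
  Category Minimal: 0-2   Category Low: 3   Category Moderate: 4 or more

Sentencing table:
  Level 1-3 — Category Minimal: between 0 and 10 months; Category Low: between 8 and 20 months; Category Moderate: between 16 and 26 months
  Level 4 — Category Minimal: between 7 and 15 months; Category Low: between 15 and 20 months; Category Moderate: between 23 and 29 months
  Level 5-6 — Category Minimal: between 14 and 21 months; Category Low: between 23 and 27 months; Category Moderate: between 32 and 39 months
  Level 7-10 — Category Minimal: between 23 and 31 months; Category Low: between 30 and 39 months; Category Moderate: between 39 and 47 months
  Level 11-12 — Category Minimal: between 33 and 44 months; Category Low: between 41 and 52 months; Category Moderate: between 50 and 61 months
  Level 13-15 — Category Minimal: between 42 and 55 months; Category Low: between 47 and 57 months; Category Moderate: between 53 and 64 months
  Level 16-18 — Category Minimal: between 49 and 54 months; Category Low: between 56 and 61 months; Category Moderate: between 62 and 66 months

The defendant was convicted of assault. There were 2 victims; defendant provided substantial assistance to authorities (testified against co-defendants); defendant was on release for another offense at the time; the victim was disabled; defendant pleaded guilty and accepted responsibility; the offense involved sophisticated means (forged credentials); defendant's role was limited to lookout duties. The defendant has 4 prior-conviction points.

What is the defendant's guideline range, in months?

32-39 months

Base offense level for assault: 9.
R1 applies: 9 − 3 = 6.
R2 applies: 6 + 2 = 8.
R3 applies: 8 − 2 = 6.
R4 applies: 6 − 3 = 3.
R5 does not apply.
R7 applies: 3 + 2 = 5.
R8 applies (level before this adjustment is 5 < 11, so +1): 5 + 1 = 6.
Final offense level: 6.
Criminal history: 4 prior points → Category Moderate (4+).
Level 6 falls in the 5-6 band.
Grid: Level 5-6 × Category Moderate = 32-39 months.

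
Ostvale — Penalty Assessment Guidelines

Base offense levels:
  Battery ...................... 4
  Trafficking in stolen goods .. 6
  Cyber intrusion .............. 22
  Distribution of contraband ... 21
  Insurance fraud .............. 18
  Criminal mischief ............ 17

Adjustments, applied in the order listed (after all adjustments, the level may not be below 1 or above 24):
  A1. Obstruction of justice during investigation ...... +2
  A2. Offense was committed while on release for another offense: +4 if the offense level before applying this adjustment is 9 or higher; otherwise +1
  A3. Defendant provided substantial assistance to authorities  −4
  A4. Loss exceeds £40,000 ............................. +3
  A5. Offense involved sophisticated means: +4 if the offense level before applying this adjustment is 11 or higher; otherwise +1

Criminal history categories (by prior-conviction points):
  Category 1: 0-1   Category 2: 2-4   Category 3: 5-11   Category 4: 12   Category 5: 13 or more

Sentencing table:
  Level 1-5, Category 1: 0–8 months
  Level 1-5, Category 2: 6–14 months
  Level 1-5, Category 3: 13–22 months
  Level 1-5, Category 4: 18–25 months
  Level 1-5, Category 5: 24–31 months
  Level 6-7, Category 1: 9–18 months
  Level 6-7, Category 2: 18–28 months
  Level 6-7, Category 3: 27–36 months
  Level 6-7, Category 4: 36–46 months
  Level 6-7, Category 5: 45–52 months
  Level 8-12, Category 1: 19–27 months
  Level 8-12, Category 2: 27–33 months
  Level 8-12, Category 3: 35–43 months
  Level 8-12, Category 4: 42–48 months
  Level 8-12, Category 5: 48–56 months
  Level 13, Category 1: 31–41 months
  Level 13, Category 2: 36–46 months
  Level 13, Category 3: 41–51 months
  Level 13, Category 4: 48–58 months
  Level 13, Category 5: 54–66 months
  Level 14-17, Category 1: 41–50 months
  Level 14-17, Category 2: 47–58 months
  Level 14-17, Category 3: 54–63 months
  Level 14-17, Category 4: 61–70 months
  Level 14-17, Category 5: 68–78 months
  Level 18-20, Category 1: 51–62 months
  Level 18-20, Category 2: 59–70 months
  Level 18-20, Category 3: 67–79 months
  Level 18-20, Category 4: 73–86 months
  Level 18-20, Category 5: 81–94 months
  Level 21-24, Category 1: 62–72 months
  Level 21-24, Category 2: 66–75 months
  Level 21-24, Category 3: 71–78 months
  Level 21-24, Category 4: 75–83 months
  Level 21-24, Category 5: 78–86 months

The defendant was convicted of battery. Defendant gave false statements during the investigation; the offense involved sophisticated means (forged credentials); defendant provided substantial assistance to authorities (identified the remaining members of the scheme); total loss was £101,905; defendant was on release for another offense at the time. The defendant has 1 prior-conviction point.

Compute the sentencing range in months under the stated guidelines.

Base offense level for battery: 4.
A1 applies: 4 + 2 = 6.
A2 applies (level before this adjustment is 6 < 9, so +1): 6 + 1 = 7.
A3 applies: 7 − 4 = 3.
A4 applies: 3 + 3 = 6.
A5 applies (level before this adjustment is 6 < 11, so +1): 6 + 1 = 7.
Final offense level: 7.
Criminal history: 1 prior point → Category 1 (0-1).
Level 7 falls in the 6-7 band.
Grid: Level 6-7 × Category 1 = 9-18 months.

9-18 months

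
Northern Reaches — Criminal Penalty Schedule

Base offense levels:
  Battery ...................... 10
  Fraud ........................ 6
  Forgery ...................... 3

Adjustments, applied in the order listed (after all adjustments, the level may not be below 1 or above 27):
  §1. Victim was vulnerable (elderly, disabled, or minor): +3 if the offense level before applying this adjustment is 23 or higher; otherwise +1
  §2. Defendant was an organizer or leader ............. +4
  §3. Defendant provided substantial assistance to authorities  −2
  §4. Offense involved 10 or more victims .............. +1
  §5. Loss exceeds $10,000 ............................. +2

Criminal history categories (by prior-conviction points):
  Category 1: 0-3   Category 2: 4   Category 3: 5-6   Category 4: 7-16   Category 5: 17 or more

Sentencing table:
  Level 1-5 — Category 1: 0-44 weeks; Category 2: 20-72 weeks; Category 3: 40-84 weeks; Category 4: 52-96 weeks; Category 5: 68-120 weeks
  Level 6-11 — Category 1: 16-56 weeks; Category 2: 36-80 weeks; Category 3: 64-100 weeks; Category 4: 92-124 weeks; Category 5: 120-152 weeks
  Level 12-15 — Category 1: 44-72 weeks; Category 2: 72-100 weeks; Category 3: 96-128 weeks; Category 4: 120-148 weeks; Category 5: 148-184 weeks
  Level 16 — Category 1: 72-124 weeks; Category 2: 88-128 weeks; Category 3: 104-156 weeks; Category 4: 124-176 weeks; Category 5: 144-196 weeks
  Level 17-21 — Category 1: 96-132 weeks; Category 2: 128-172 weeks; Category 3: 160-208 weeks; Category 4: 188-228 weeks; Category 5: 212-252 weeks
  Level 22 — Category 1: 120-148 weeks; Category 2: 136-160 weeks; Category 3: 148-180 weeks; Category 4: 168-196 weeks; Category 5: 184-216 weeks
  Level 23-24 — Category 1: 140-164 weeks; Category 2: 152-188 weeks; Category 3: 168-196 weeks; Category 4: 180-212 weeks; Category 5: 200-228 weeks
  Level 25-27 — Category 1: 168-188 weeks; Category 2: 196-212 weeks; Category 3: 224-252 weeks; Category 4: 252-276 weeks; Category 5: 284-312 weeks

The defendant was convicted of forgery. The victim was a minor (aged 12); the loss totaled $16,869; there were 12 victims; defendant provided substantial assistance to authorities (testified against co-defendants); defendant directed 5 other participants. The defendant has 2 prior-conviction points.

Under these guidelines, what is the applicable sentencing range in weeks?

Base offense level for forgery: 3.
§1 applies (level before this adjustment is 3 < 23, so +1): 3 + 1 = 4.
§2 applies: 4 + 4 = 8.
§3 applies: 8 − 2 = 6.
§4 applies: 6 + 1 = 7.
§5 applies: 7 + 2 = 9.
Final offense level: 9.
Criminal history: 2 prior points → Category 1 (0-3).
Level 9 falls in the 6-11 band.
Grid: Level 6-11 × Category 1 = 16-56 weeks.

16-56 weeks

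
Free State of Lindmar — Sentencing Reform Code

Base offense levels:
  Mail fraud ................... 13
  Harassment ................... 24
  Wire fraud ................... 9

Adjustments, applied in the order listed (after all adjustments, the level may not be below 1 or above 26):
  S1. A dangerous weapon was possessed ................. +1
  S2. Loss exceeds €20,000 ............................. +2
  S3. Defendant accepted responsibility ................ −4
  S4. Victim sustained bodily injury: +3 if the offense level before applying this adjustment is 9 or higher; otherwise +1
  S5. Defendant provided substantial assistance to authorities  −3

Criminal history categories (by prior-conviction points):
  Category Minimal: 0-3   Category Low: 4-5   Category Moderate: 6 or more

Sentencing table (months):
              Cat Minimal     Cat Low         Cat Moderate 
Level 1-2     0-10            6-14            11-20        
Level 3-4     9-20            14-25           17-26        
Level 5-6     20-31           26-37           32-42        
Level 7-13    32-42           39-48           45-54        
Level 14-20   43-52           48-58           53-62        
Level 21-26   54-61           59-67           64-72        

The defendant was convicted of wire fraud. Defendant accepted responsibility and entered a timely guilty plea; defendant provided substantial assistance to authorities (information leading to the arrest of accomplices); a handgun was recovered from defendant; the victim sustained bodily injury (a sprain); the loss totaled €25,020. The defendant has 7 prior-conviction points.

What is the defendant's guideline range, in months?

Base offense level for wire fraud: 9.
S1 applies: 9 + 1 = 10.
S2 applies: 10 + 2 = 12.
S3 applies: 12 − 4 = 8.
S4 applies (level before this adjustment is 8 < 9, so +1): 8 + 1 = 9.
S5 applies: 9 − 3 = 6.
Final offense level: 6.
Criminal history: 7 prior points → Category Moderate (6+).
Level 6 falls in the 5-6 band.
Grid: Level 5-6 × Category Moderate = 32-42 months.

32-42 months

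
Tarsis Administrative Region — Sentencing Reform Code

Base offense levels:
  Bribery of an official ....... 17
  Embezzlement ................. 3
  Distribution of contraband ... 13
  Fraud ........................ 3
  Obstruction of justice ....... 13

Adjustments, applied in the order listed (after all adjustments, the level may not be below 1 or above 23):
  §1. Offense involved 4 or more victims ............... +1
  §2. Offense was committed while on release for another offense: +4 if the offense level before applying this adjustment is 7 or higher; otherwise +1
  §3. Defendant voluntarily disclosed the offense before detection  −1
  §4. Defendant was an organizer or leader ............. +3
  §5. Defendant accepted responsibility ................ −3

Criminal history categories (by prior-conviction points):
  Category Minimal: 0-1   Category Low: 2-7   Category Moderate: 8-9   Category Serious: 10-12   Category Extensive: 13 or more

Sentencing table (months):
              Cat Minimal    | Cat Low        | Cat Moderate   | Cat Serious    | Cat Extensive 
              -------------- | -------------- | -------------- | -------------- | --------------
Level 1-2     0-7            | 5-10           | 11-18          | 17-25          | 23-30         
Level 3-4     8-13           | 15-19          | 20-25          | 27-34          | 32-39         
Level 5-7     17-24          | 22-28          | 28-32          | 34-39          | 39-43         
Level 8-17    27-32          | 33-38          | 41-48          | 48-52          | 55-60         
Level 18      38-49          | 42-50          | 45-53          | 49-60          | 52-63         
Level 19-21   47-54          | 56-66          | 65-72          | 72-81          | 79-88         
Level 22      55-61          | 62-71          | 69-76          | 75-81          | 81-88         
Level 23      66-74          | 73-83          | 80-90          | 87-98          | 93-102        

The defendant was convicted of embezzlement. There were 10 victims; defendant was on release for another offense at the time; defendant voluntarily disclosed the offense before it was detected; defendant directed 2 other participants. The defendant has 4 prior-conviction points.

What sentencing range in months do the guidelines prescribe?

Base offense level for embezzlement: 3.
§1 applies: 3 + 1 = 4.
§2 applies (level before this adjustment is 4 < 7, so +1): 4 + 1 = 5.
§3 applies: 5 − 1 = 4.
§4 applies: 4 + 3 = 7.
Final offense level: 7.
Criminal history: 4 prior points → Category Low (2-7).
Level 7 falls in the 5-7 band.
Grid: Level 5-7 × Category Low = 22-28 months.

22-28 months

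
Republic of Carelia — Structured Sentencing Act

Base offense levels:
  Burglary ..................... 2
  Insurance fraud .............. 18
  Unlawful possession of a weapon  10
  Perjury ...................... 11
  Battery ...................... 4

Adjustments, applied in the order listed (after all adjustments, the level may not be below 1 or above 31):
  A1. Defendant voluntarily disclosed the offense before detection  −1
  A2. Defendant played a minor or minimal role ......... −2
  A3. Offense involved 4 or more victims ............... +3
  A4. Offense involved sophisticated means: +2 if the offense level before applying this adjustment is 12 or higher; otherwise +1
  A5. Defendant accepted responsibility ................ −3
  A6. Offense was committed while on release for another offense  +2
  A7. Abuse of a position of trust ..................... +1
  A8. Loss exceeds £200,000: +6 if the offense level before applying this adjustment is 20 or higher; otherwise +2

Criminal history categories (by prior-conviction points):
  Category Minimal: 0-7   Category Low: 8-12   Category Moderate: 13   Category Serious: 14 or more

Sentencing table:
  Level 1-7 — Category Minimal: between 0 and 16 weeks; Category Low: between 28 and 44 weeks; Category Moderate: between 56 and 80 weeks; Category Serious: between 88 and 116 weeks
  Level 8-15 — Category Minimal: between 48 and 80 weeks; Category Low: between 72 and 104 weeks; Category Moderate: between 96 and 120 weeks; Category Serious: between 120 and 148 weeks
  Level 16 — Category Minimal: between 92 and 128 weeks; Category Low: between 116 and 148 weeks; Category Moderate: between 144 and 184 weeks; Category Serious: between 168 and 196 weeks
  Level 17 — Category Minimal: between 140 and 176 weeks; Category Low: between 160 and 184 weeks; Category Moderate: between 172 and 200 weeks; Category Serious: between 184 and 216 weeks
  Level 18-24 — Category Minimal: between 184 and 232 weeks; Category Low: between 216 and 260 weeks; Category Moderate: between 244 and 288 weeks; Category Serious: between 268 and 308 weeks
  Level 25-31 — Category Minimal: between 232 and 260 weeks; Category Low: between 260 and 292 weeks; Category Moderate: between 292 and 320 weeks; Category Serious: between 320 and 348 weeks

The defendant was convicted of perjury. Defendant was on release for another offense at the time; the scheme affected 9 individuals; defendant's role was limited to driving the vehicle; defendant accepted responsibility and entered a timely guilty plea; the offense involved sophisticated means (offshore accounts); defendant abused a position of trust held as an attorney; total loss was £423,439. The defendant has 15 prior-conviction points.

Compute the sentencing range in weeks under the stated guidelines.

Base offense level for perjury: 11.
A1 does not apply.
A2 applies: 11 − 2 = 9.
A3 applies: 9 + 3 = 12.
A4 applies (level before this adjustment is 12 ≥ 12, so +2): 12 + 2 = 14.
A5 applies: 14 − 3 = 11.
A6 applies: 11 + 2 = 13.
A7 applies: 13 + 1 = 14.
A8 applies (level before this adjustment is 14 < 20, so +2): 14 + 2 = 16.
Final offense level: 16.
Criminal history: 15 prior points → Category Serious (14+).
Level 16 falls in the 16 band.
Grid: Level 16 × Category Serious = 168-196 weeks.

168-196 weeks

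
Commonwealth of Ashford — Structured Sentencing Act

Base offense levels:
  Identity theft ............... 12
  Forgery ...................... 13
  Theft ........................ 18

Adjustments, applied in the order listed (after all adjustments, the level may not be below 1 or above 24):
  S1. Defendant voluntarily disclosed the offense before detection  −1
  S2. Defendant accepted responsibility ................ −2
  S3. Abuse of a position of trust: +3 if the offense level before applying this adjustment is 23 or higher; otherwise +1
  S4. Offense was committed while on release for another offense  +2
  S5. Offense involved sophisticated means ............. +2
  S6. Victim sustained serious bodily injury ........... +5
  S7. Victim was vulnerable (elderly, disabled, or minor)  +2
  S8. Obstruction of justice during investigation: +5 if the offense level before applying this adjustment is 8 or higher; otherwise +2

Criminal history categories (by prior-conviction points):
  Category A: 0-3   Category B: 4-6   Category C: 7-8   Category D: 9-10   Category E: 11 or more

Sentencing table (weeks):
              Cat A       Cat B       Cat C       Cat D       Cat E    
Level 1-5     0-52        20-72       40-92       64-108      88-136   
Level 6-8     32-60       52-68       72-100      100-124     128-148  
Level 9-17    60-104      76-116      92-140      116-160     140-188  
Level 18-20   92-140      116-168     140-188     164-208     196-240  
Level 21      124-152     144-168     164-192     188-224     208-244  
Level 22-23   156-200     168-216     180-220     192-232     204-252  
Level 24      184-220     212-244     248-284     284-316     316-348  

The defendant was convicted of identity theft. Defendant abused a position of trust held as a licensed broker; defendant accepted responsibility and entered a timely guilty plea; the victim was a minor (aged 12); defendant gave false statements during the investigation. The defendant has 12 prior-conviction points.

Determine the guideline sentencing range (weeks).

196-240 weeks

Base offense level for identity theft: 12.
S2 applies: 12 − 2 = 10.
S3 applies (level before this adjustment is 10 < 23, so +1): 10 + 1 = 11.
S5 does not apply.
S7 applies: 11 + 2 = 13.
S8 applies (level before this adjustment is 13 ≥ 8, so +5): 13 + 5 = 18.
Final offense level: 18.
Criminal history: 12 prior points → Category E (11+).
Level 18 falls in the 18-20 band.
Grid: Level 18-20 × Category E = 196-240 weeks.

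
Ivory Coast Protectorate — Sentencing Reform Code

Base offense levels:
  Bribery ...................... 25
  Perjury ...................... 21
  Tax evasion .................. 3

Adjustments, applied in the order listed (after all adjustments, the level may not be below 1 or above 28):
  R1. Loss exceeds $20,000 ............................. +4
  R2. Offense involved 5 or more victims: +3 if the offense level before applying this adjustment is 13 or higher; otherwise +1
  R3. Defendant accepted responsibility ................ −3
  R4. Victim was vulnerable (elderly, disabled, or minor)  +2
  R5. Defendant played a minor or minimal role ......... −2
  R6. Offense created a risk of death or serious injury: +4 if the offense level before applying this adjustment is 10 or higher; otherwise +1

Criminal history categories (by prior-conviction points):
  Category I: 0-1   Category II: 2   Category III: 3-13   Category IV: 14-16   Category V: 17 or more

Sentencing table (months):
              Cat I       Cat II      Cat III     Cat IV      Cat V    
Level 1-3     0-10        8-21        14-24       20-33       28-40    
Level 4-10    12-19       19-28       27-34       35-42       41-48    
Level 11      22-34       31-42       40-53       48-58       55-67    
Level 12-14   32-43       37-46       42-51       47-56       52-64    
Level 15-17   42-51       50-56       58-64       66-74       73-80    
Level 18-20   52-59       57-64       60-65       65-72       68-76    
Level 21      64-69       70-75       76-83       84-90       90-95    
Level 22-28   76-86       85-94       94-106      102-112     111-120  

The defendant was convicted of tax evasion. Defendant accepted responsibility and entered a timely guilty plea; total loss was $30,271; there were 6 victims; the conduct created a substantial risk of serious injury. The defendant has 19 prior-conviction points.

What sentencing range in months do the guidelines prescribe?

Base offense level for tax evasion: 3.
R1 applies: 3 + 4 = 7.
R2 applies (level before this adjustment is 7 < 13, so +1): 7 + 1 = 8.
R3 applies: 8 − 3 = 5.
R4 does not apply.
R5 does not apply.
R6 applies (level before this adjustment is 5 < 10, so +1): 5 + 1 = 6.
Final offense level: 6.
Criminal history: 19 prior points → Category V (17+).
Level 6 falls in the 4-10 band.
Grid: Level 4-10 × Category V = 41-48 months.

41-48 months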